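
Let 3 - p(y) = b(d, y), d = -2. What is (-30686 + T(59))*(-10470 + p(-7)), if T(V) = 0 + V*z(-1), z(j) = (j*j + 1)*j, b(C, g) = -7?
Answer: 322209840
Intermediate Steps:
p(y) = 10 (p(y) = 3 - 1*(-7) = 3 + 7 = 10)
z(j) = j*(1 + j²) (z(j) = (j² + 1)*j = (1 + j²)*j = j*(1 + j²))
T(V) = -2*V (T(V) = 0 + V*(-1 + (-1)³) = 0 + V*(-1 - 1) = 0 + V*(-2) = 0 - 2*V = -2*V)
(-30686 + T(59))*(-10470 + p(-7)) = (-30686 - 2*59)*(-10470 + 10) = (-30686 - 118)*(-10460) = -30804*(-10460) = 322209840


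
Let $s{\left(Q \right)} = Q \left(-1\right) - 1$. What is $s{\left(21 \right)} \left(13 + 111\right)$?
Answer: $-2728$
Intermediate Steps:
$s{\left(Q \right)} = -1 - Q$ ($s{\left(Q \right)} = - Q - 1 = -1 - Q$)
$s{\left(21 \right)} \left(13 + 111\right) = \left(-1 - 21\right) \left(13 + 111\right) = \left(-1 - 21\right) 124 = \left(-22\right) 124 = -2728$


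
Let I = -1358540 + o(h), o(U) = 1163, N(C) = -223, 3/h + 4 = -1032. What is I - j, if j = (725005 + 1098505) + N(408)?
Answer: -3180664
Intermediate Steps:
h = -3/1036 (h = 3/(-4 - 1032) = 3/(-1036) = 3*(-1/1036) = -3/1036 ≈ -0.0028958)
j = 1823287 (j = (725005 + 1098505) - 223 = 1823510 - 223 = 1823287)
I = -1357377 (I = -1358540 + 1163 = -1357377)
I - j = -1357377 - 1*1823287 = -1357377 - 1823287 = -3180664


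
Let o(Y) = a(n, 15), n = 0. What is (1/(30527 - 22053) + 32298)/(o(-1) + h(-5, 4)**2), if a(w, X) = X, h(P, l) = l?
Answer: 273693253/262694 ≈ 1041.9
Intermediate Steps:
o(Y) = 15
(1/(30527 - 22053) + 32298)/(o(-1) + h(-5, 4)**2) = (1/(30527 - 22053) + 32298)/(15 + 4**2) = (1/8474 + 32298)/(15 + 16) = (1/8474 + 32298)/31 = (273693253/8474)*(1/31) = 273693253/262694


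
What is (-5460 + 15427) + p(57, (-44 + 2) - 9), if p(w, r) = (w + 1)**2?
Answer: 13331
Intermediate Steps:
p(w, r) = (1 + w)**2
(-5460 + 15427) + p(57, (-44 + 2) - 9) = (-5460 + 15427) + (1 + 57)**2 = 9967 + 58**2 = 9967 + 3364 = 13331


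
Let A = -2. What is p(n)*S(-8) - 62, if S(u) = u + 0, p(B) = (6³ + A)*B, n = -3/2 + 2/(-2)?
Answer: 4218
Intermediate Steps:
n = -5/2 (n = -3*½ + 2*(-½) = -3/2 - 1 = -5/2 ≈ -2.5000)
p(B) = 214*B (p(B) = (6³ - 2)*B = (216 - 2)*B = 214*B)
S(u) = u
p(n)*S(-8) - 62 = (214*(-5/2))*(-8) - 62 = -535*(-8) - 62 = 4280 - 62 = 4218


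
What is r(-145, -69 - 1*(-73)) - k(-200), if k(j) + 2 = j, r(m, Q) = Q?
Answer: 206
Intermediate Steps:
k(j) = -2 + j
r(-145, -69 - 1*(-73)) - k(-200) = (-69 - 1*(-73)) - (-2 - 200) = (-69 + 73) - 1*(-202) = 4 + 202 = 206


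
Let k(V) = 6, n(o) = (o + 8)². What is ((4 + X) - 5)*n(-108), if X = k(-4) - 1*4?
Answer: 10000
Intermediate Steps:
n(o) = (8 + o)²
X = 2 (X = 6 - 1*4 = 6 - 4 = 2)
((4 + X) - 5)*n(-108) = ((4 + 2) - 5)*(8 - 108)² = (6 - 5)*(-100)² = 1*10000 = 10000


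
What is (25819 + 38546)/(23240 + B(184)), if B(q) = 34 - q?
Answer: 12873/4618 ≈ 2.7876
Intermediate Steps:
(25819 + 38546)/(23240 + B(184)) = (25819 + 38546)/(23240 + (34 - 1*184)) = 64365/(23240 + (34 - 184)) = 64365/(23240 - 150) = 64365/23090 = 64365*(1/23090) = 12873/4618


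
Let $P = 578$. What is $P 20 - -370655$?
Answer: $382215$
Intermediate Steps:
$P 20 - -370655 = 578 \cdot 20 - -370655 = 11560 + 370655 = 382215$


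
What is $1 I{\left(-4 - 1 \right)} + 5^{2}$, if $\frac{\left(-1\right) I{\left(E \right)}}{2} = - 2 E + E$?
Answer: $15$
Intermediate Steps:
$I{\left(E \right)} = 2 E$ ($I{\left(E \right)} = - 2 \left(- 2 E + E\right) = - 2 \left(- E\right) = 2 E$)
$1 I{\left(-4 - 1 \right)} + 5^{2} = 1 \cdot 2 \left(-4 - 1\right) + 5^{2} = 1 \cdot 2 \left(-5\right) + 25 = 1 \left(-10\right) + 25 = -10 + 25 = 15$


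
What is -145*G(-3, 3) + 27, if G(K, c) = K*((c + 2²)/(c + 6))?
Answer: 1096/3 ≈ 365.33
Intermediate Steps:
G(K, c) = K*(4 + c)/(6 + c) (G(K, c) = K*((c + 4)/(6 + c)) = K*((4 + c)/(6 + c)) = K*(4 + c)/(6 + c))
-145*G(-3, 3) + 27 = -(-435)*(4 + 3)/(6 + 3) + 27 = -(-435)*7/9 + 27 = -145*(-7/3) + 27 = 1015/3 + 27 = 1096/3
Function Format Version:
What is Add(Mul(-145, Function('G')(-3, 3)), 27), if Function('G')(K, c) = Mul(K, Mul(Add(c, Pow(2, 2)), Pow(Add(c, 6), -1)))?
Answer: Rational(1096, 3) ≈ 365.33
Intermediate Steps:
Function('G')(K, c) = Mul(K, Pow(Add(6, c), -1), Add(4, c)) (Function('G')(K, c) = Mul(K, Mul(Add(c, 4), Pow(Add(6, c), -1))) = Mul(K, Mul(Add(4, c), Pow(Add(6, c), -1))) = Mul(K, Mul(Pow(Add(6, c), -1), Add(4, c))) = Mul(K, Pow(Add(6, c), -1), Add(4, c)))
Add(Mul(-145, Function('G')(-3, 3)), 27) = Add(Mul(-145, Mul(-3, Pow(Add(6, 3), -1), Add(4, 3))), 27) = Add(Mul(-145, Mul(-3, Pow(9, -1), 7)), 27) = Add(Mul(-145, Mul(-3, Rational(1, 9), 7)), 27) = Add(Mul(-145, Rational(-7, 3)), 27) = Add(Rational(1015, 3), 27) = Rational(1096, 3)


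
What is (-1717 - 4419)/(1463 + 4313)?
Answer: -767/722 ≈ -1.0623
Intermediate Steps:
(-1717 - 4419)/(1463 + 4313) = -6136/5776 = -6136*1/5776 = -767/722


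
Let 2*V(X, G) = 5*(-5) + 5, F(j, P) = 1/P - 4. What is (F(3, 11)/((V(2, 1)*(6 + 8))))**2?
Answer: 1849/2371600 ≈ 0.00077964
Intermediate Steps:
F(j, P) = -4 + 1/P
V(X, G) = -10 (V(X, G) = (5*(-5) + 5)/2 = (-25 + 5)/2 = (1/2)*(-20) = -10)
(F(3, 11)/((V(2, 1)*(6 + 8))))**2 = ((-4 + 1/11)/((-10*(6 + 8))))**2 = ((-4 + 1/11)/((-10*14)))**2 = (-43/11/(-140))**2 = (-43/11*(-1/140))**2 = (43/1540)**2 = 1849/2371600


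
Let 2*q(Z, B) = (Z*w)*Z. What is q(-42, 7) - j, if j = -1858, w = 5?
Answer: 6268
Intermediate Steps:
q(Z, B) = 5*Z²/2 (q(Z, B) = ((Z*5)*Z)/2 = ((5*Z)*Z)/2 = (5*Z²)/2 = 5*Z²/2)
q(-42, 7) - j = (5/2)*(-42)² - 1*(-1858) = (5/2)*1764 + 1858 = 4410 + 1858 = 6268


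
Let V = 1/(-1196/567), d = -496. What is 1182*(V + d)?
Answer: -350925753/598 ≈ -5.8683e+5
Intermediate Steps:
V = -567/1196 (V = 1/(-1196*1/567) = 1/(-1196/567) = -567/1196 ≈ -0.47408)
1182*(V + d) = 1182*(-567/1196 - 496) = 1182*(-593783/1196) = -350925753/598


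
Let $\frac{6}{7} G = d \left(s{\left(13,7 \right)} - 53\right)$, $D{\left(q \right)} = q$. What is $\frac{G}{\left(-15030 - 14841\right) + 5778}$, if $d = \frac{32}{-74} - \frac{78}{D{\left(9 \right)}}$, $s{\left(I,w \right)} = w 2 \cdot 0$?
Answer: $- \frac{187355}{8022969} \approx -0.023352$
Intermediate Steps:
$s{\left(I,w \right)} = 0$ ($s{\left(I,w \right)} = 2 w 0 = 0$)
$d = - \frac{1010}{111}$ ($d = \frac{32}{-74} - \frac{78}{9} = 32 \left(- \frac{1}{74}\right) - \frac{26}{3} = - \frac{16}{37} - \frac{26}{3} = - \frac{1010}{111} \approx -9.0991$)
$G = \frac{187355}{333}$ ($G = \frac{7 \left(- \frac{1010 \left(0 - 53\right)}{111}\right)}{6} = \frac{7 \left(\left(- \frac{1010}{111}\right) \left(-53\right)\right)}{6} = \frac{7}{6} \cdot \frac{53530}{111} = \frac{187355}{333} \approx 562.63$)
$\frac{G}{\left(-15030 - 14841\right) + 5778} = \frac{187355}{333 \left(\left(-15030 - 14841\right) + 5778\right)} = \frac{187355}{333 \left(-29871 + 5778\right)} = \frac{187355}{333 \left(-24093\right)} = \frac{187355}{333} \left(- \frac{1}{24093}\right) = - \frac{187355}{8022969}$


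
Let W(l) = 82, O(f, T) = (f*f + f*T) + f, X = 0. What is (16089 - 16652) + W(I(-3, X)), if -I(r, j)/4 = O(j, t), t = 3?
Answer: -481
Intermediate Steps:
O(f, T) = f + f² + T*f (O(f, T) = (f² + T*f) + f = f + f² + T*f)
I(r, j) = -4*j*(4 + j) (I(r, j) = -4*j*(1 + 3 + j) = -4*j*(4 + j))
(16089 - 16652) + W(I(-3, X)) = (16089 - 16652) + 82 = -563 + 82 = -481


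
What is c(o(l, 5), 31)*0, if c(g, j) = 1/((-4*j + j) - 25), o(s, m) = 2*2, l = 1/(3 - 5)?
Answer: 0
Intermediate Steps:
l = -½ (l = 1/(-2) = -½ ≈ -0.50000)
o(s, m) = 4
c(g, j) = 1/(-25 - 3*j) (c(g, j) = 1/(-3*j - 25) = 1/(-25 - 3*j))
c(o(l, 5), 31)*0 = -1/(25 + 3*31)*0 = -1/(25 + 93)*0 = -1/118*0 = 0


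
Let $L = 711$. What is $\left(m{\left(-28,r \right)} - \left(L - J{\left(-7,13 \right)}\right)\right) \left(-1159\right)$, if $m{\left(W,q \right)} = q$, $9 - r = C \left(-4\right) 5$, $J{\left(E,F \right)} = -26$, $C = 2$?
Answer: $797392$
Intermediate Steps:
$r = 49$ ($r = 9 - 2 \left(-4\right) 5 = 9 - \left(-8\right) 5 = 9 - -40 = 9 + 40 = 49$)
$\left(m{\left(-28,r \right)} - \left(L - J{\left(-7,13 \right)}\right)\right) \left(-1159\right) = \left(49 - 737\right) \left(-1159\right) = \left(-688\right) \left(-1159\right) = 797392$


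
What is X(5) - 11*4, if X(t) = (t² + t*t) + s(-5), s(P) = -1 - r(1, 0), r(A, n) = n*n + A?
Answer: 4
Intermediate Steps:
r(A, n) = A + n² (r(A, n) = n² + A = A + n²)
s(P) = -2 (s(P) = -1 - (1 + 0²) = -1 - (1 + 0) = -1 - 1*1 = -1 - 1 = -2)
X(t) = -2 + 2*t² (X(t) = (t² + t*t) - 2 = (t² + t²) - 2 = 2*t² - 2 = -2 + 2*t²)
X(5) - 11*4 = (-2 + 2*5²) - 11*4 = (-2 + 2*25) - 44 = (-2 + 50) - 44 = 48 - 44 = 4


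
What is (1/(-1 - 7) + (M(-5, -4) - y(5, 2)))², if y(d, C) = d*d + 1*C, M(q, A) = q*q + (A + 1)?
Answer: 1681/64 ≈ 26.266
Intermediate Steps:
M(q, A) = 1 + A + q² (M(q, A) = q² + (1 + A) = 1 + A + q²)
y(d, C) = C + d² (y(d, C) = d² + C = C + d²)
(1/(-1 - 7) + (M(-5, -4) - y(5, 2)))² = (1/(-1 - 7) + ((1 - 4 + (-5)²) - (2 + 5²)))² = (1/(-8) + ((1 - 4 + 25) - (2 + 25)))² = (-⅛ + (22 - 1*27))² = (-⅛ + (22 - 27))² = (-⅛ - 5)² = (-41/8)² = 1681/64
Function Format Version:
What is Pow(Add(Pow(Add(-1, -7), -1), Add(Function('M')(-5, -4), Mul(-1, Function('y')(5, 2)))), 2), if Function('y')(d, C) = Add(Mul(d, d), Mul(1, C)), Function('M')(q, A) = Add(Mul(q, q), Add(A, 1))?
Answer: Rational(1681, 64) ≈ 26.266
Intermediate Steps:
Function('M')(q, A) = Add(1, A, Pow(q, 2)) (Function('M')(q, A) = Add(Pow(q, 2), Add(1, A)) = Add(1, A, Pow(q, 2)))
Function('y')(d, C) = Add(C, Pow(d, 2)) (Function('y')(d, C) = Add(Pow(d, 2), C) = Add(C, Pow(d, 2)))
Pow(Add(Pow(Add(-1, -7), -1), Add(Function('M')(-5, -4), Mul(-1, Function('y')(5, 2)))), 2) = Pow(Add(Pow(Add(-1, -7), -1), Add(Add(1, -4, Pow(-5, 2)), Mul(-1, Add(2, Pow(5, 2))))), 2) = Pow(Add(Pow(-8, -1), Add(Add(1, -4, 25), Mul(-1, Add(2, 25)))), 2) = Pow(Add(Rational(-1, 8), Add(22, Mul(-1, 27))), 2) = Pow(Add(Rational(-1, 8), Add(22, -27)), 2) = Pow(Add(Rational(-1, 8), -5), 2) = Pow(Rational(-41, 8), 2) = Rational(1681, 64)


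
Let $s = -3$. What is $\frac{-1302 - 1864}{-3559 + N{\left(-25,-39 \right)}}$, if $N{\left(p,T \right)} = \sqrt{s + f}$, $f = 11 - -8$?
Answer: $\frac{3166}{3555} \approx 0.89058$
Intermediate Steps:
$f = 19$ ($f = 11 + 8 = 19$)
$N{\left(p,T \right)} = 4$ ($N{\left(p,T \right)} = \sqrt{-3 + 19} = \sqrt{16} = 4$)
$\frac{-1302 - 1864}{-3559 + N{\left(-25,-39 \right)}} = \frac{-1302 - 1864}{-3559 + 4} = - \frac{3166}{-3555} = \left(-3166\right) \left(- \frac{1}{3555}\right) = \frac{3166}{3555}$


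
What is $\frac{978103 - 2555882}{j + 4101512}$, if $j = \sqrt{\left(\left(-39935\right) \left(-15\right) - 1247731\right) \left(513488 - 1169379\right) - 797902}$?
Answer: $- \frac{808909937731}{2049615132125} + \frac{1577779 \sqrt{106369907286}}{8198460528500} \approx -0.3319$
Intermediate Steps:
$j = 2 \sqrt{106369907286}$ ($j = \sqrt{\left(599025 - 1247731\right) \left(-655891\right) - 797902} = \sqrt{\left(-648706\right) \left(-655891\right) - 797902} = \sqrt{425480427046 - 797902} = \sqrt{425479629144} = 2 \sqrt{106369907286} \approx 6.5229 \cdot 10^{5}$)
$\frac{978103 - 2555882}{j + 4101512} = \frac{978103 - 2555882}{2 \sqrt{106369907286} + 4101512} = - \frac{1577779}{4101512 + 2 \sqrt{106369907286}}$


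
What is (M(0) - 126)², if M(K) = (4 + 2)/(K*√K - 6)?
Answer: 16129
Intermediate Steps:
M(K) = 6/(-6 + K^(3/2)) (M(K) = 6/(K^(3/2) - 6) = 6/(-6 + K^(3/2)))
(M(0) - 126)² = (6/(-6 + 0^(3/2)) - 126)² = (6/(-6 + 0) - 126)² = (6/(-6) - 126)² = (6*(-⅙) - 126)² = (-1 - 126)² = (-127)² = 16129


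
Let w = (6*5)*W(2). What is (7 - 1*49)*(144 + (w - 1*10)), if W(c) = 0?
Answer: -5628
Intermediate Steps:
w = 0 (w = (6*5)*0 = 30*0 = 0)
(7 - 1*49)*(144 + (w - 1*10)) = (7 - 1*49)*(144 + (0 - 1*10)) = (7 - 49)*(144 + (0 - 10)) = -42*(144 - 10) = -42*134 = -5628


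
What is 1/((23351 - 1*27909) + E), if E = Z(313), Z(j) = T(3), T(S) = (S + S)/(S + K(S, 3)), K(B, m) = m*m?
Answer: -2/9115 ≈ -0.00021942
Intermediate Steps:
K(B, m) = m²
T(S) = 2*S/(9 + S) (T(S) = (S + S)/(S + 3²) = (2*S)/(S + 9) = (2*S)/(9 + S) = 2*S/(9 + S))
Z(j) = ½ (Z(j) = 2*3/(9 + 3) = 2*3/12 = 2*3*(1/12) = ½)
E = ½ ≈ 0.50000
1/((23351 - 1*27909) + E) = 1/((23351 - 1*27909) + ½) = 1/((23351 - 27909) + ½) = 1/(-4558 + ½) = 1/(-9115/2) = -2/9115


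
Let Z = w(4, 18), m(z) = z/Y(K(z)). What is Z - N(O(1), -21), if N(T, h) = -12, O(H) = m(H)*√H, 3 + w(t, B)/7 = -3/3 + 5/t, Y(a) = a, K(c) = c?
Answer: -29/4 ≈ -7.2500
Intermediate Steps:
w(t, B) = -28 + 35/t (w(t, B) = -21 + 7*(-3/3 + 5/t) = -21 + 7*(-3*⅓ + 5/t) = -21 + 7*(-1 + 5/t) = -21 + (-7 + 35/t) = -28 + 35/t)
m(z) = 1 (m(z) = z/z = 1)
O(H) = √H (O(H) = 1*√H = √H)
Z = -77/4 (Z = -28 + 35/4 = -77/4 ≈ -19.250)
Z - N(O(1), -21) = -77/4 - 1*(-12) = -77/4 + 12 = -29/4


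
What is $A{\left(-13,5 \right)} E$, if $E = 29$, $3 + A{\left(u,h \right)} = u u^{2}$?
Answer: $-63800$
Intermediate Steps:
$A{\left(u,h \right)} = -3 + u^{3}$ ($A{\left(u,h \right)} = -3 + u u^{2} = -3 + u^{3}$)
$A{\left(-13,5 \right)} E = \left(-3 + \left(-13\right)^{3}\right) 29 = \left(-3 - 2197\right) 29 = \left(-2200\right) 29 = -63800$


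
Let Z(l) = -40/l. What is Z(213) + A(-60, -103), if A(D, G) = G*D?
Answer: 1316300/213 ≈ 6179.8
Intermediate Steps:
A(D, G) = D*G
Z(213) + A(-60, -103) = -40/213 - 60*(-103) = -40*1/213 + 6180 = -40/213 + 6180 = 1316300/213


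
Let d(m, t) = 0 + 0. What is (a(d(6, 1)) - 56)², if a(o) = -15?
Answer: 5041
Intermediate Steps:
d(m, t) = 0
(a(d(6, 1)) - 56)² = (-15 - 56)² = (-71)² = 5041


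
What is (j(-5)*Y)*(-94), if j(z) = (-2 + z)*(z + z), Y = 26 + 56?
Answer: -539560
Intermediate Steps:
Y = 82
j(z) = 2*z*(-2 + z) (j(z) = (-2 + z)*(2*z) = 2*z*(-2 + z))
(j(-5)*Y)*(-94) = ((2*(-5)*(-2 - 5))*82)*(-94) = ((2*(-5)*(-7))*82)*(-94) = (70*82)*(-94) = 5740*(-94) = -539560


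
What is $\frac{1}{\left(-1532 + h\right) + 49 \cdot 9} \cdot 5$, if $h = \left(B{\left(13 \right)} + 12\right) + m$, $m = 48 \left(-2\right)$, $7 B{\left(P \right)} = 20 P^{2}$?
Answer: $- \frac{7}{969} \approx -0.0072239$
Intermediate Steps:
$B{\left(P \right)} = \frac{20 P^{2}}{7}$
$m = -96$
$h = \frac{2792}{7}$ ($h = \left(\frac{20 \cdot 13^{2}}{7} + 12\right) - 96 = \left(\frac{20}{7} \cdot 169 + 12\right) - 96 = \left(\frac{3380}{7} + 12\right) - 96 = \frac{3464}{7} - 96 = \frac{2792}{7} \approx 398.86$)
$\frac{1}{\left(-1532 + h\right) + 49 \cdot 9} \cdot 5 = \frac{1}{\left(-1532 + \frac{2792}{7}\right) + 49 \cdot 9} \cdot 5 = \frac{1}{- \frac{7932}{7} + 441} \cdot 5 = \frac{1}{- \frac{4845}{7}} \cdot 5 = \left(- \frac{7}{4845}\right) 5 = - \frac{7}{969}$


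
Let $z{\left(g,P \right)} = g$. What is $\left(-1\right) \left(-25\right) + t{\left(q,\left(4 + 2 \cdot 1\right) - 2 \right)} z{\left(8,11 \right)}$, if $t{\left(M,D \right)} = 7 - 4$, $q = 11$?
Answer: $49$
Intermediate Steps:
$t{\left(M,D \right)} = 3$
$\left(-1\right) \left(-25\right) + t{\left(q,\left(4 + 2 \cdot 1\right) - 2 \right)} z{\left(8,11 \right)} = \left(-1\right) \left(-25\right) + 3 \cdot 8 = 25 + 24 = 49$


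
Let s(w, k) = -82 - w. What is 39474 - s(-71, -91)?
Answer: 39485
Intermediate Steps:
39474 - s(-71, -91) = 39474 - (-82 - 1*(-71)) = 39474 - (-82 + 71) = 39474 - 1*(-11) = 39474 + 11 = 39485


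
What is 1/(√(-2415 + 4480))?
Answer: √2065/2065 ≈ 0.022006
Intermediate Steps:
1/(√(-2415 + 4480)) = 1/(√2065) = √2065/2065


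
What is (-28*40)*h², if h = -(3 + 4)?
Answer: -54880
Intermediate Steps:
h = -7 (h = -1*7 = -7)
(-28*40)*h² = -28*40*(-7)² = -1120*49 = -54880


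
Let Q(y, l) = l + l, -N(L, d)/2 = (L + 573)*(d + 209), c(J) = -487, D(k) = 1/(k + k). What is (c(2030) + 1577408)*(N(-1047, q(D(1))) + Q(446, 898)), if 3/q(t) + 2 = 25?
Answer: 7255709982148/23 ≈ 3.1547e+11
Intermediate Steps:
D(k) = 1/(2*k)
q(t) = 3/23 (q(t) = 3/(-2 + 25) = 3/23)
N(L, d) = -2*(209 + d)*(573 + L) (N(L, d) = -2*(L + 573)*(d + 209) = -2*(573 + L)*(209 + d) = -2*(209 + d)*(573 + L))
Q(y, l) = 2*l
(c(2030) + 1577408)*(N(-1047, q(D(1))) + Q(446, 898)) = (-487 + 1577408)*((-239514 - 1146*3/23 - 418*(-1047) - 2*(-1047)*3/23) + 2*898) = 1576921*((-239514 - 3438/23 + 437646 + 6282/23) + 1796) = 1576921*(4559880/23 + 1796) = 1576921*(4601188/23) = 7255709982148/23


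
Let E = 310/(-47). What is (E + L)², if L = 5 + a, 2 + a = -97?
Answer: 22353984/2209 ≈ 10120.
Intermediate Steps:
a = -99 (a = -2 - 97 = -99)
L = -94 (L = 5 - 99 = -94)
E = -310/47 (E = 310*(-1/47) = -310/47 ≈ -6.5957)
(E + L)² = (-310/47 - 94)² = (-4728/47)² = 22353984/2209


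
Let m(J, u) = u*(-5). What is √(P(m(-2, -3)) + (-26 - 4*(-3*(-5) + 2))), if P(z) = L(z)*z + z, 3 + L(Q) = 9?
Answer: √11 ≈ 3.3166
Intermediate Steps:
L(Q) = 6 (L(Q) = -3 + 9 = 6)
m(J, u) = -5*u
P(z) = 7*z (P(z) = 6*z + z = 7*z)
√(P(m(-2, -3)) + (-26 - 4*(-3*(-5) + 2))) = √(7*(-5*(-3)) + (-26 - 4*(-3*(-5) + 2))) = √(7*15 + (-26 - 4*(15 + 2))) = √(105 + (-26 - 4*17)) = √(105 + (-26 - 68)) = √(105 - 94) = √11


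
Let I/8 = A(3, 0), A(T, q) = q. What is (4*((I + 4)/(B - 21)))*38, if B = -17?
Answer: -16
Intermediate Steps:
I = 0 (I = 8*0 = 0)
(4*((I + 4)/(B - 21)))*38 = (4*((0 + 4)/(-17 - 21)))*38 = (4*(4/(-38)))*38 = (4*(4*(-1/38)))*38 = (4*(-2/19))*38 = -8/19*38 = -16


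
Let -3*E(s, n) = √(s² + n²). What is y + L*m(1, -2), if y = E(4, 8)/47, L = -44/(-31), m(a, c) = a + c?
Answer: -44/31 - 4*√5/141 ≈ -1.4828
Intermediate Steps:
L = 44/31 (L = -44*(-1/31) = 44/31 ≈ 1.4194)
E(s, n) = -√(n² + s²)/3 (E(s, n) = -√(s² + n²)/3 = -√(n² + s²)/3)
y = -4*√5/141 (y = -√(8² + 4²)/3/47 = -√(64 + 16)/3*(1/47) = -4*√5/3*(1/47) = -4*√5/141 ≈ -0.063435)
y + L*m(1, -2) = -4*√5/141 + 44*(1 - 2)/31 = -4*√5/141 + (44/31)*(-1) = -4*√5/141 - 44/31 = -44/31 - 4*√5/141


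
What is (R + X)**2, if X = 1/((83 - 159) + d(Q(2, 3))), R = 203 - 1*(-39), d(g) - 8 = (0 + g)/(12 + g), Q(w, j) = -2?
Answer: 6809055289/116281 ≈ 58557.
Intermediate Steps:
d(g) = 8 + g/(12 + g) (d(g) = 8 + (0 + g)/(12 + g) = 8 + g/(12 + g))
R = 242 (R = 203 + 39 = 242)
X = -5/341 (X = 1/((83 - 159) + 3*(32 + 3*(-2))/(12 - 2)) = 1/(-76 + 3*(32 - 6)/10) = 1/(-76 + 3*(1/10)*26) = 1/(-76 + 39/5) = 1/(-341/5) = -5/341 ≈ -0.014663)
(R + X)**2 = (242 - 5/341)**2 = (82517/341)**2 = 6809055289/116281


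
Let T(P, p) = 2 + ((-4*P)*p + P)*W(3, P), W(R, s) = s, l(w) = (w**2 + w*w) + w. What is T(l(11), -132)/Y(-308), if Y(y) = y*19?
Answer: -33860763/5852 ≈ -5786.2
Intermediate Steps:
l(w) = w + 2*w**2 (l(w) = (w**2 + w**2) + w = 2*w**2 + w = w + 2*w**2)
Y(y) = 19*y
T(P, p) = 2 + P*(P - 4*P*p) (T(P, p) = 2 + ((-4*P)*p + P)*P = 2 + (-4*P*p + P)*P = 2 + (P - 4*P*p)*P = 2 + P*(P - 4*P*p))
T(l(11), -132)/Y(-308) = (2 + (11*(1 + 2*11))**2 - 4*(-132)*(11*(1 + 2*11))**2)/((19*(-308))) = (2 + (11*(1 + 22))**2 - 4*(-132)*(11*(1 + 22))**2)/(-5852) = (2 + (11*23)**2 - 4*(-132)*(11*23)**2)*(-1/5852) = (2 + 253**2 - 4*(-132)*253**2)*(-1/5852) = (2 + 64009 - 4*(-132)*64009)*(-1/5852) = (2 + 64009 + 33796752)*(-1/5852) = 33860763*(-1/5852) = -33860763/5852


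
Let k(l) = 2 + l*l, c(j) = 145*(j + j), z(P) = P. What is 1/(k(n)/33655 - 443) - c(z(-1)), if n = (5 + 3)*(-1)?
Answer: 4323605055/14909099 ≈ 290.00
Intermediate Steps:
n = -8 (n = 8*(-1) = -8)
c(j) = 290*j (c(j) = 145*(2*j) = 290*j)
k(l) = 2 + l²
1/(k(n)/33655 - 443) - c(z(-1)) = 1/((2 + (-8)²)/33655 - 443) - 290*(-1) = 1/((2 + 64)*(1/33655) - 443) - 1*(-290) = 1/(66*(1/33655) - 443) + 290 = 1/(66/33655 - 443) + 290 = 1/(-14909099/33655) + 290 = -33655/14909099 + 290 = 4323605055/14909099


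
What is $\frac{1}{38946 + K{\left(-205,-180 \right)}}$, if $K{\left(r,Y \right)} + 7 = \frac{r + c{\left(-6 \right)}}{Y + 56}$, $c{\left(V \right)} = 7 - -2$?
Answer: $\frac{31}{1207158} \approx 2.568 \cdot 10^{-5}$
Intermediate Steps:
$c{\left(V \right)} = 9$ ($c{\left(V \right)} = 7 + 2 = 9$)
$K{\left(r,Y \right)} = -7 + \frac{9 + r}{56 + Y}$ ($K{\left(r,Y \right)} = -7 + \frac{r + 9}{Y + 56} = -7 + \frac{9 + r}{56 + Y}$)
$\frac{1}{38946 + K{\left(-205,-180 \right)}} = \frac{1}{38946 + \frac{-383 - 205 - -1260}{56 - 180}} = \frac{1}{38946 + \frac{-383 - 205 + 1260}{-124}} = \frac{1}{38946 - \frac{168}{31}} = \frac{1}{\frac{1207158}{31}} = \frac{31}{1207158}$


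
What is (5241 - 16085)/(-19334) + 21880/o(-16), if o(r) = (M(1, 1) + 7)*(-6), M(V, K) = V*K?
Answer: -26406713/58002 ≈ -455.27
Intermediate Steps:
M(V, K) = K*V
o(r) = -48 (o(r) = (1*1 + 7)*(-6) = (1 + 7)*(-6) = 8*(-6) = -48)
(5241 - 16085)/(-19334) + 21880/o(-16) = (5241 - 16085)/(-19334) + 21880/(-48) = -10844*(-1/19334) + 21880*(-1/48) = 5422/9667 - 2735/6 = -26406713/58002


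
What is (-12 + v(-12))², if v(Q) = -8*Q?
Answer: 7056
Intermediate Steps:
(-12 + v(-12))² = (-12 - 8*(-12))² = (-12 + 96)² = 84² = 7056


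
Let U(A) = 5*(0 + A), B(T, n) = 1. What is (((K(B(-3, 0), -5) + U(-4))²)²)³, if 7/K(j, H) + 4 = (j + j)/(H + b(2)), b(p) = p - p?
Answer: 131923849527010977268218994140625/12855002631049216 ≈ 1.0262e+16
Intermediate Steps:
b(p) = 0
K(j, H) = 7/(-4 + 2*j/H) (K(j, H) = 7/(-4 + (j + j)/(H + 0)) = 7/(-4 + (2*j)/H) = 7/(-4 + 2*j/H))
U(A) = 5*A
(((K(B(-3, 0), -5) + U(-4))²)²)³ = ((((7/2)*(-5)/(1 - 2*(-5)) + 5*(-4))²)²)³ = ((((7/2)*(-5)/(1 + 10) - 20)²)²)³ = ((((7/2)*(-5)/11 - 20)²)²)³ = ((((7/2)*(-5)*(1/11) - 20)²)²)³ = (((-35/22 - 20)²)²)³ = (((-475/22)²)²)³ = ((225625/484)²)³ = (50906640625/234256)³ = 131923849527010977268218994140625/12855002631049216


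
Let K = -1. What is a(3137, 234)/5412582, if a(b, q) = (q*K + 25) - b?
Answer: -239/386613 ≈ -0.00061819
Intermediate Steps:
a(b, q) = 25 - b - q (a(b, q) = (q*(-1) + 25) - b = (-q + 25) - b = (25 - q) - b = 25 - b - q)
a(3137, 234)/5412582 = (25 - 1*3137 - 1*234)/5412582 = (25 - 3137 - 234)*(1/5412582) = -3346*1/5412582 = -239/386613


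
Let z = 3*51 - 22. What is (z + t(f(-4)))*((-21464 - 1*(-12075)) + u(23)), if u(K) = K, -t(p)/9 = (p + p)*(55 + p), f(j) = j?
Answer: -35618898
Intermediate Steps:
t(p) = -18*p*(55 + p) (t(p) = -9*(p + p)*(55 + p) = -9*2*p*(55 + p) = -18*p*(55 + p))
z = 131 (z = 153 - 22 = 131)
(z + t(f(-4)))*((-21464 - 1*(-12075)) + u(23)) = (131 - 18*(-4)*(55 - 4))*((-21464 - 1*(-12075)) + 23) = (131 - 18*(-4)*51)*((-21464 + 12075) + 23) = (131 + 3672)*(-9389 + 23) = 3803*(-9366) = -35618898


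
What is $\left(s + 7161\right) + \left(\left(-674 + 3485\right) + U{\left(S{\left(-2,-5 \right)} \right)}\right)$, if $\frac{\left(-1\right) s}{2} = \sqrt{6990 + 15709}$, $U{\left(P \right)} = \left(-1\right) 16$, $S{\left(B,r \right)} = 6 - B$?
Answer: $9956 - 2 \sqrt{22699} \approx 9654.7$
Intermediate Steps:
$U{\left(P \right)} = -16$
$s = - 2 \sqrt{22699}$ ($s = - 2 \sqrt{6990 + 15709} = - 2 \sqrt{22699} \approx -301.32$)
$\left(s + 7161\right) + \left(\left(-674 + 3485\right) + U{\left(S{\left(-2,-5 \right)} \right)}\right) = \left(- 2 \sqrt{22699} + 7161\right) + \left(\left(-674 + 3485\right) - 16\right) = \left(7161 - 2 \sqrt{22699}\right) + \left(2811 - 16\right) = \left(7161 - 2 \sqrt{22699}\right) + 2795 = 9956 - 2 \sqrt{22699}$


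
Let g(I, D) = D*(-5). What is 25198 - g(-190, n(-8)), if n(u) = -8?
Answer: 25158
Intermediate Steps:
g(I, D) = -5*D
25198 - g(-190, n(-8)) = 25198 - (-5)*(-8) = 25198 - 1*40 = 25198 - 40 = 25158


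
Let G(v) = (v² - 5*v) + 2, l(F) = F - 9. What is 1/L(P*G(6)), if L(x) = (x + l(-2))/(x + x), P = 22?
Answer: 32/15 ≈ 2.1333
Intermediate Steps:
l(F) = -9 + F
G(v) = 2 + v² - 5*v
L(x) = (-11 + x)/(2*x) (L(x) = (x + (-9 - 2))/(x + x) = (x - 11)/((2*x)) = (-11 + x)*(1/(2*x)) = (-11 + x)/(2*x))
1/L(P*G(6)) = 1/((-11 + 22*(2 + 6² - 5*6))/(2*((22*(2 + 6² - 5*6))))) = 1/((-11 + 22*(2 + 36 - 30))/(2*((22*(2 + 36 - 30))))) = 1/((-11 + 22*8)/(2*((22*8)))) = 1/((½)*(-11 + 176)/176) = 1/((½)*(1/176)*165) = 1/(15/32) = 32/15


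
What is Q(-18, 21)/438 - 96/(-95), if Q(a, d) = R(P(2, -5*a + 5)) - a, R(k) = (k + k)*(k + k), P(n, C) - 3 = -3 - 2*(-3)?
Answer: 9573/6935 ≈ 1.3804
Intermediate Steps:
P(n, C) = 6 (P(n, C) = 3 + (-3 - 2*(-3)) = 3 + (-3 + 6) = 3 + 3 = 6)
R(k) = 4*k² (R(k) = (2*k)*(2*k) = 4*k²)
Q(a, d) = 144 - a (Q(a, d) = 4*6² - a = 4*36 - a = 144 - a)
Q(-18, 21)/438 - 96/(-95) = (144 - 1*(-18))/438 - 96/(-95) = (144 + 18)*(1/438) - 96*(-1/95) = 162*(1/438) + 96/95 = 27/73 + 96/95 = 9573/6935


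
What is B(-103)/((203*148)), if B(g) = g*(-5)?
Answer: 515/30044 ≈ 0.017142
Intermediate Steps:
B(g) = -5*g
B(-103)/((203*148)) = (-5*(-103))/((203*148)) = 515/30044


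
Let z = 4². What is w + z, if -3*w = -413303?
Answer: 413351/3 ≈ 1.3778e+5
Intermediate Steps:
w = 413303/3 (w = -⅓*(-413303) = 413303/3 ≈ 1.3777e+5)
z = 16
w + z = 413303/3 + 16 = 413351/3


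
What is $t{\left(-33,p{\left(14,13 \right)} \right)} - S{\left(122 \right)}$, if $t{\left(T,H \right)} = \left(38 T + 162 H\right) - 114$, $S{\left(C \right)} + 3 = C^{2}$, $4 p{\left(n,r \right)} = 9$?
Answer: $- \frac{31769}{2} \approx -15885.0$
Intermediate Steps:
$p{\left(n,r \right)} = \frac{9}{4}$ ($p{\left(n,r \right)} = \frac{1}{4} \cdot 9 = \frac{9}{4}$)
$S{\left(C \right)} = -3 + C^{2}$
$t{\left(T,H \right)} = -114 + 38 T + 162 H$
$t{\left(-33,p{\left(14,13 \right)} \right)} - S{\left(122 \right)} = \left(-114 + 38 \left(-33\right) + 162 \cdot \frac{9}{4}\right) - \left(-3 + 122^{2}\right) = \left(-114 - 1254 + \frac{729}{2}\right) - \left(-3 + 14884\right) = - \frac{2007}{2} - 14881 = - \frac{31769}{2}$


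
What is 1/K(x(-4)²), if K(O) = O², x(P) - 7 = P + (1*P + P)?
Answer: 1/625 ≈ 0.0016000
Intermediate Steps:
x(P) = 7 + 3*P (x(P) = 7 + (P + (1*P + P)) = 7 + (P + (P + P)) = 7 + (P + 2*P) = 7 + 3*P)
1/K(x(-4)²) = 1/(((7 + 3*(-4))²)²) = 1/(((7 - 12)²)²) = 1/(((-5)²)²) = 1/(25²) = 1/625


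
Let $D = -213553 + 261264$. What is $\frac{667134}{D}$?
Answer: $\frac{667134}{47711} \approx 13.983$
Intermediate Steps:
$D = 47711$
$\frac{667134}{D} = \frac{667134}{47711}$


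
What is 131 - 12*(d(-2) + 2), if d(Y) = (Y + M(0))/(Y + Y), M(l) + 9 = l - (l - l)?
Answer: 74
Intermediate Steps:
M(l) = -9 + l (M(l) = -9 + (l - (l - l)) = -9 + (l - 1*0) = -9 + (l + 0) = -9 + l)
d(Y) = (-9 + Y)/(2*Y) (d(Y) = (Y + (-9 + 0))/(Y + Y) = (Y - 9)/((2*Y)) = (-9 + Y)*(1/(2*Y)) = (-9 + Y)/(2*Y))
131 - 12*(d(-2) + 2) = 131 - 12*((1/2)*(-9 - 2)/(-2) + 2) = 131 - 12*((1/2)*(-1/2)*(-11) + 2) = 131 - 12*(11/4 + 2) = 131 - 12*19/4 = 131 - 57 = 74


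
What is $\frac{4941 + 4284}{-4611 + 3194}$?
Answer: $- \frac{9225}{1417} \approx -6.5102$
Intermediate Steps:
$\frac{4941 + 4284}{-4611 + 3194} = \frac{9225}{-1417} = 9225 \left(- \frac{1}{1417}\right) = - \frac{9225}{1417}$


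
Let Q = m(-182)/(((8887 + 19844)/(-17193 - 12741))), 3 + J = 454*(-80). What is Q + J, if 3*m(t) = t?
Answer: -347260039/9577 ≈ -36260.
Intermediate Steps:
m(t) = t/3
J = -36323 (J = -3 + 454*(-80) = -3 - 36320 = -36323)
Q = 605332/9577 (Q = ((⅓)*(-182))/(((8887 + 19844)/(-17193 - 12741))) = -182/(3*(28731/(-29934))) = -182/(3*(28731*(-1/29934))) = -182/(3*(-9577/9978)) = -182/3*(-9978/9577) = 605332/9577 ≈ 63.207)
Q + J = 605332/9577 - 36323 = -347260039/9577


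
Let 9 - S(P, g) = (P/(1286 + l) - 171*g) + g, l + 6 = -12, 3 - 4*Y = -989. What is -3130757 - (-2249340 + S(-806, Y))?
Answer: -585553927/634 ≈ -9.2359e+5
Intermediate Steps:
Y = 248 (Y = ¾ - ¼*(-989) = ¾ + 989/4 = 248)
l = -18 (l = -6 - 12 = -18)
S(P, g) = 9 + 170*g - P/1268 (S(P, g) = 9 - ((P/(1286 - 18) - 171*g) + g) = 9 - ((P/1268 - 171*g) + g) = 9 - ((-171*g + P/1268) + g) = 9 - (-170*g + P/1268) = 9 + (170*g - P/1268) = 9 + 170*g - P/1268)
-3130757 - (-2249340 + S(-806, Y)) = -3130757 - (-2249340 + (9 + 170*248 - 1/1268*(-806))) = -3130757 - (-2249340 + (9 + 42160 + 403/634)) = -3130757 - (-2249340 + 26735549/634) = -3130757 - 1*(-1399346011/634) = -3130757 + 1399346011/634 = -585553927/634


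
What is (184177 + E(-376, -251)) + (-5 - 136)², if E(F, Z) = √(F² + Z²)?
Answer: 204058 + √204377 ≈ 2.0451e+5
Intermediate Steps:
(184177 + E(-376, -251)) + (-5 - 136)² = (184177 + √((-376)² + (-251)²)) + (-5 - 136)² = (184177 + √(141376 + 63001)) + (-141)² = (184177 + √204377) + 19881 = 204058 + √204377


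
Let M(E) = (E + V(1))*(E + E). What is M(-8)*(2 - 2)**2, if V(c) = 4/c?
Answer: 0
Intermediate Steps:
M(E) = 2*E*(4 + E) (M(E) = (E + 4/1)*(E + E) = (E + 4*1)*(2*E) = (E + 4)*(2*E) = (4 + E)*(2*E) = 2*E*(4 + E))
M(-8)*(2 - 2)**2 = (2*(-8)*(4 - 8))*(2 - 2)**2 = (2*(-8)*(-4))*0**2 = 64*0 = 0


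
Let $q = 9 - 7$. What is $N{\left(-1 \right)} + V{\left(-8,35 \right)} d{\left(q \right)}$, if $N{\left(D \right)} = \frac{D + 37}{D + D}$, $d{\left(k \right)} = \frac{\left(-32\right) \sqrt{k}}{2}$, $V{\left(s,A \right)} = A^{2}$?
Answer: $-18 - 19600 \sqrt{2} \approx -27737.0$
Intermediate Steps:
$q = 2$ ($q = 9 - 7 = 2$)
$d{\left(k \right)} = - 16 \sqrt{k}$ ($d{\left(k \right)} = - 32 \sqrt{k} \frac{1}{2} = - 16 \sqrt{k}$)
$N{\left(D \right)} = \frac{37 + D}{2 D}$
$N{\left(-1 \right)} + V{\left(-8,35 \right)} d{\left(q \right)} = \frac{37 - 1}{2 \left(-1\right)} + 35^{2} \left(- 16 \sqrt{2}\right) = \frac{1}{2} \left(-1\right) 36 + 1225 \left(- 16 \sqrt{2}\right) = -18 - 19600 \sqrt{2}$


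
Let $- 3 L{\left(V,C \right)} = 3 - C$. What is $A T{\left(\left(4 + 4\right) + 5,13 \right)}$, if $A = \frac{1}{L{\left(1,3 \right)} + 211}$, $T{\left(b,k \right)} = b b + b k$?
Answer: $\frac{338}{211} \approx 1.6019$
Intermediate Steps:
$T{\left(b,k \right)} = b^{2} + b k$
$L{\left(V,C \right)} = -1 + \frac{C}{3}$ ($L{\left(V,C \right)} = - \frac{3 - C}{3} = -1 + \frac{C}{3}$)
$A = \frac{1}{211}$ ($A = \frac{1}{\left(-1 + \frac{1}{3} \cdot 3\right) + 211} = \frac{1}{\left(-1 + 1\right) + 211} = \frac{1}{0 + 211} = \frac{1}{211} \approx 0.0047393$)
$A T{\left(\left(4 + 4\right) + 5,13 \right)} = \frac{\left(\left(4 + 4\right) + 5\right) \left(\left(\left(4 + 4\right) + 5\right) + 13\right)}{211} = \frac{\left(8 + 5\right) \left(\left(8 + 5\right) + 13\right)}{211} = \frac{13 \left(13 + 13\right)}{211} = \frac{13 \cdot 26}{211} = \frac{1}{211} \cdot 338 = \frac{338}{211}$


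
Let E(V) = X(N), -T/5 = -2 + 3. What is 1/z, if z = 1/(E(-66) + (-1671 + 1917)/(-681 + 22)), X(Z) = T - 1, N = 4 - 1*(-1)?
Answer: -4200/659 ≈ -6.3733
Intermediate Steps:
T = -5 (T = -5*(-2 + 3) = -5*1 = -5)
N = 5 (N = 4 + 1 = 5)
X(Z) = -6 (X(Z) = -5 - 1 = -6)
E(V) = -6
z = -659/4200 (z = 1/(-6 + (-1671 + 1917)/(-681 + 22)) = 1/(-6 + 246/(-659)) = 1/(-6 + 246*(-1/659)) = 1/(-6 - 246/659) = 1/(-4200/659) = -659/4200 ≈ -0.15690)
1/z = 1/(-659/4200) = -4200/659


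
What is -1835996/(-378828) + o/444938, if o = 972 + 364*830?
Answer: 116465515553/21069371583 ≈ 5.5277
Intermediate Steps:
o = 303092 (o = 972 + 302120 = 303092)
-1835996/(-378828) + o/444938 = -1835996/(-378828) + 303092/444938 = -1835996*(-1/378828) + 303092*(1/444938) = 458999/94707 + 151546/222469 = 116465515553/21069371583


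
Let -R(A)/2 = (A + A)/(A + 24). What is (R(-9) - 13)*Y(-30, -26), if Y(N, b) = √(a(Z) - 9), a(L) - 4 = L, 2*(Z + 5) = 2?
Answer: -159*I/5 ≈ -31.8*I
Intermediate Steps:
Z = -4 (Z = -5 + (½)*2 = -5 + 1 = -4)
R(A) = -4*A/(24 + A) (R(A) = -2*(A + A)/(A + 24) = -2*2*A/(24 + A) = -4*A/(24 + A))
a(L) = 4 + L
Y(N, b) = 3*I (Y(N, b) = √((4 - 4) - 9) = √(0 - 9) = √(-9) = 3*I)
(R(-9) - 13)*Y(-30, -26) = (-4*(-9)/(24 - 9) - 13)*(3*I) = (-4*(-9)/15 - 13)*(3*I) = (-4*(-9)*1/15 - 13)*(3*I) = (12/5 - 13)*(3*I) = -159*I/5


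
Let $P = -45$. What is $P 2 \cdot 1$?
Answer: $-90$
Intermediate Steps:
$P 2 \cdot 1 = \left(-45\right) 2 \cdot 1 = \left(-90\right) 1 = -90$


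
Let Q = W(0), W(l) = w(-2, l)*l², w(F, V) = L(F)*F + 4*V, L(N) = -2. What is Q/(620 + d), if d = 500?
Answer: 0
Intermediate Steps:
w(F, V) = -2*F + 4*V
W(l) = l²*(4 + 4*l) (W(l) = (-2*(-2) + 4*l)*l² = (4 + 4*l)*l² = l²*(4 + 4*l))
Q = 0 (Q = 4*0²*(1 + 0) = 4*0*1 = 0)
Q/(620 + d) = 0/(620 + 500) = 0/1120 = (1/1120)*0 = 0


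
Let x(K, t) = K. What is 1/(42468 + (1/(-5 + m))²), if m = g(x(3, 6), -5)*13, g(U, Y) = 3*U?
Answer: 12544/532718593 ≈ 2.3547e-5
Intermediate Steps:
m = 117 (m = (3*3)*13 = 9*13 = 117)
1/(42468 + (1/(-5 + m))²) = 1/(42468 + (1/(-5 + 117))²) = 1/(42468 + (1/112)²) = 1/(42468 + 1/12544) = 1/(532718593/12544) = 12544/532718593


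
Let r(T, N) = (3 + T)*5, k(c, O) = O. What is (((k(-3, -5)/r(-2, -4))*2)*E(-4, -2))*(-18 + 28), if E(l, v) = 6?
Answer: -120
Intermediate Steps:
r(T, N) = 15 + 5*T
(((k(-3, -5)/r(-2, -4))*2)*E(-4, -2))*(-18 + 28) = ((-5/(15 + 5*(-2))*2)*6)*(-18 + 28) = ((-5/(15 - 10)*2)*6)*10 = ((-5/5*2)*6)*10 = ((-5*⅕*2)*6)*10 = (-1*2*6)*10 = -2*6*10 = -12*10 = -120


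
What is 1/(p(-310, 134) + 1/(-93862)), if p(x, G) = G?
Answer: 93862/12577507 ≈ 0.0074627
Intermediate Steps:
1/(p(-310, 134) + 1/(-93862)) = 1/(134 + 1/(-93862)) = 1/(134 - 1/93862) = 1/(12577507/93862) = 93862/12577507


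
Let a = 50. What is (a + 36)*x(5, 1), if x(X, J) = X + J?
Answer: 516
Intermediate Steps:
x(X, J) = J + X
(a + 36)*x(5, 1) = (50 + 36)*(1 + 5) = 86*6 = 516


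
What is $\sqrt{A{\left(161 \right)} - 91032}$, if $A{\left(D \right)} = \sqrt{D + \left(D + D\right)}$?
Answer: $\sqrt{-91032 + \sqrt{483}} \approx 301.68 i$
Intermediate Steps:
$A{\left(D \right)} = \sqrt{3} \sqrt{D}$ ($A{\left(D \right)} = \sqrt{D + 2 D} = \sqrt{3 D} = \sqrt{3} \sqrt{D}$)
$\sqrt{A{\left(161 \right)} - 91032} = \sqrt{\sqrt{3} \sqrt{161} - 91032} = \sqrt{\sqrt{483} - 91032} = \sqrt{-91032 + \sqrt{483}}$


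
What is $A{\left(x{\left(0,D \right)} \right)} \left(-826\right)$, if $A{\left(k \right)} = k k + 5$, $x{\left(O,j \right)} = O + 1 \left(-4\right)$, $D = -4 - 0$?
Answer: $-17346$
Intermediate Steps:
$D = -4$ ($D = -4 + 0 = -4$)
$x{\left(O,j \right)} = -4 + O$ ($x{\left(O,j \right)} = O - 4 = -4 + O$)
$A{\left(k \right)} = 5 + k^{2}$ ($A{\left(k \right)} = k^{2} + 5 = 5 + k^{2}$)
$A{\left(x{\left(0,D \right)} \right)} \left(-826\right) = \left(5 + \left(-4 + 0\right)^{2}\right) \left(-826\right) = \left(5 + \left(-4\right)^{2}\right) \left(-826\right) = \left(5 + 16\right) \left(-826\right) = 21 \left(-826\right) = -17346$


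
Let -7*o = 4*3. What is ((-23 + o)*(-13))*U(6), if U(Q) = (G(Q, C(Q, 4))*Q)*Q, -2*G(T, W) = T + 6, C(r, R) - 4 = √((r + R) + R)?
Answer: -485784/7 ≈ -69398.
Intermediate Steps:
o = -12/7 (o = -4*3/7 = -⅐*12 = -12/7 ≈ -1.7143)
C(r, R) = 4 + √(r + 2*R) (C(r, R) = 4 + √((r + R) + R) = 4 + √((R + r) + R) = 4 + √(r + 2*R))
G(T, W) = -3 - T/2 (G(T, W) = -(T + 6)/2 = -(6 + T)/2 = -3 - T/2)
U(Q) = Q²*(-3 - Q/2) (U(Q) = ((-3 - Q/2)*Q)*Q = (Q*(-3 - Q/2))*Q = Q²*(-3 - Q/2))
((-23 + o)*(-13))*U(6) = ((-23 - 12/7)*(-13))*((½)*6²*(-6 - 1*6)) = (-173/7*(-13))*((½)*36*(-6 - 6)) = 2249*((½)*36*(-12))/7 = (2249/7)*(-216) = -485784/7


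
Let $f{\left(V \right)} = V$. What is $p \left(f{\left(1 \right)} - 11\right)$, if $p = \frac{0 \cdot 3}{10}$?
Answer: $0$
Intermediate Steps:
$p = 0$ ($p = 0 \cdot \frac{1}{10} = 0$)
$p \left(f{\left(1 \right)} - 11\right) = 0 \left(1 - 11\right) = 0 \left(-10\right) = 0$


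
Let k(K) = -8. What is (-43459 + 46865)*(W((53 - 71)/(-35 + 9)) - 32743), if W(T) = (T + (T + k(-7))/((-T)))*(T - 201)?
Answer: -4648663118/39 ≈ -1.1920e+8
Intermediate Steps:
W(T) = (-201 + T)*(T - (-8 + T)/T) (W(T) = (T + (T - 8)/((-T)))*(T - 201) = (T + (-8 + T)*(-1/T))*(-201 + T) = (T - (-8 + T)/T)*(-201 + T) = (-201 + T)*(T - (-8 + T)/T))
(-43459 + 46865)*(W((53 - 71)/(-35 + 9)) - 32743) = (-43459 + 46865)*((209 + ((53 - 71)/(-35 + 9))² - 1608*(-35 + 9)/(53 - 71) - 202*(53 - 71)/(-35 + 9)) - 32743) = 3406*((209 + (-18/(-26))² - 1608/((-18/(-26))) - (-3636)/(-26)) - 32743) = 3406*((209 + (-18*(-1/26))² - 1608/((-18*(-1/26))) - (-3636)*(-1)/26) - 32743) = 3406*((209 + (9/13)² - 1608/9/13 - 202*9/13) - 32743) = 3406*((209 + 81/169 - 1608*13/9 - 1818/13) - 32743) = 3406*((209 + 81/169 - 6968/3 - 1818/13) - 32743) = 3406*(-1142288/507 - 32743) = 3406*(-17742989/507) = -4648663118/39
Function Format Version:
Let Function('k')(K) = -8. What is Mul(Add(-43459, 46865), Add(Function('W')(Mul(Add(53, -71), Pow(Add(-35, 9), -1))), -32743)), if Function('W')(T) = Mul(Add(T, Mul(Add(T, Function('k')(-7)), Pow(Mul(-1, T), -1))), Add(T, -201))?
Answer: Rational(-4648663118, 39) ≈ -1.1920e+8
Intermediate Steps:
Function('W')(T) = Mul(Add(-201, T), Add(T, Mul(-1, Pow(T, -1), Add(-8, T)))) (Function('W')(T) = Mul(Add(T, Mul(Add(T, -8), Pow(Mul(-1, T), -1))), Add(T, -201)) = Mul(Add(T, Mul(Add(-8, T), Mul(-1, Pow(T, -1)))), Add(-201, T)) = Mul(Add(T, Mul(-1, Pow(T, -1), Add(-8, T))), Add(-201, T)) = Mul(Add(-201, T), Add(T, Mul(-1, Pow(T, -1), Add(-8, T)))))
Mul(Add(-43459, 46865), Add(Function('W')(Mul(Add(53, -71), Pow(Add(-35, 9), -1))), -32743)) = Mul(Add(-43459, 46865), Add(Add(209, Pow(Mul(Add(53, -71), Pow(Add(-35, 9), -1)), 2), Mul(-1608, Pow(Mul(Add(53, -71), Pow(Add(-35, 9), -1)), -1)), Mul(-202, Mul(Add(53, -71), Pow(Add(-35, 9), -1)))), -32743)) = Mul(3406, Add(Add(209, Pow(Mul(-18, Pow(-26, -1)), 2), Mul(-1608, Pow(Mul(-18, Pow(-26, -1)), -1)), Mul(-202, Mul(-18, Pow(-26, -1)))), -32743)) = Mul(3406, Add(Add(209, Pow(Mul(-18, Rational(-1, 26)), 2), Mul(-1608, Pow(Mul(-18, Rational(-1, 26)), -1)), Mul(-202, Mul(-18, Rational(-1, 26)))), -32743)) = Mul(3406, Add(Add(209, Pow(Rational(9, 13), 2), Mul(-1608, Pow(Rational(9, 13), -1)), Mul(-202, Rational(9, 13))), -32743)) = Mul(3406, Add(Add(209, Rational(81, 169), Mul(-1608, Rational(13, 9)), Rational(-1818, 13)), -32743)) = Mul(3406, Add(Add(209, Rational(81, 169), Rational(-6968, 3), Rational(-1818, 13)), -32743)) = Mul(3406, Add(Rational(-1142288, 507), -32743)) = Mul(3406, Rational(-17742989, 507)) = Rational(-4648663118, 39)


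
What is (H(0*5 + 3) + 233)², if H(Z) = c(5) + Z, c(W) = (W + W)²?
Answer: 112896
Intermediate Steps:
c(W) = 4*W² (c(W) = (2*W)² = 4*W²)
H(Z) = 100 + Z (H(Z) = 4*5² + Z = 4*25 + Z = 100 + Z)
(H(0*5 + 3) + 233)² = ((100 + (0*5 + 3)) + 233)² = ((100 + (0 + 3)) + 233)² = ((100 + 3) + 233)² = (103 + 233)² = 336² = 112896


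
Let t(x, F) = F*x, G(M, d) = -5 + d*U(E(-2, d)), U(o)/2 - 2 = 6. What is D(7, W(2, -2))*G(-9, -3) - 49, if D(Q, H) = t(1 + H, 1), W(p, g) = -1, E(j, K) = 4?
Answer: -49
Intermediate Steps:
U(o) = 16 (U(o) = 4 + 2*6 = 4 + 12 = 16)
G(M, d) = -5 + 16*d (G(M, d) = -5 + d*16 = -5 + 16*d)
D(Q, H) = 1 + H (D(Q, H) = 1*(1 + H) = 1 + H)
D(7, W(2, -2))*G(-9, -3) - 49 = (1 - 1)*(-5 + 16*(-3)) - 49 = 0*(-5 - 48) - 49 = 0*(-53) - 49 = 0 - 49 = -49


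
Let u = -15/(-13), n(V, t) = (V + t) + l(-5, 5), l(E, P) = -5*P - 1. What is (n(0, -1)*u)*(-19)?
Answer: 7695/13 ≈ 591.92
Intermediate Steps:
l(E, P) = -1 - 5*P
n(V, t) = -26 + V + t (n(V, t) = (V + t) + (-1 - 5*5) = (V + t) + (-1 - 25) = (V + t) - 26 = -26 + V + t)
u = 15/13 (u = -15*(-1/13) = 15/13 ≈ 1.1538)
(n(0, -1)*u)*(-19) = ((-26 + 0 - 1)*(15/13))*(-19) = -27*15/13*(-19) = -405/13*(-19) = 7695/13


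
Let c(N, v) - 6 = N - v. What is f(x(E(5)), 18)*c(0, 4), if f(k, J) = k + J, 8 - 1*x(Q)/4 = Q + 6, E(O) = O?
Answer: 12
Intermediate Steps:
c(N, v) = 6 + N - v (c(N, v) = 6 + (N - v) = 6 + N - v)
x(Q) = 8 - 4*Q (x(Q) = 32 - 4*(Q + 6) = 32 - 4*(6 + Q) = 32 + (-24 - 4*Q) = 8 - 4*Q)
f(k, J) = J + k
f(x(E(5)), 18)*c(0, 4) = (18 + (8 - 4*5))*(6 + 0 - 1*4) = (18 + (8 - 20))*(6 + 0 - 4) = (18 - 12)*2 = 6*2 = 12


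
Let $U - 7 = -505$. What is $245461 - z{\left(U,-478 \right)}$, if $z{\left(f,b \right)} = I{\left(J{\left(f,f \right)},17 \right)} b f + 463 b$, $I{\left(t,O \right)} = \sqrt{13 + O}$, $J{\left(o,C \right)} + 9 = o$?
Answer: $466775 - 238044 \sqrt{30} \approx -8.3705 \cdot 10^{5}$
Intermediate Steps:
$J{\left(o,C \right)} = -9 + o$
$U = -498$ ($U = 7 - 505 = -498$)
$z{\left(f,b \right)} = 463 b + b f \sqrt{30}$ ($z{\left(f,b \right)} = \sqrt{13 + 17} b f + 463 b = \sqrt{30} b f + 463 b = b \sqrt{30} f + 463 b = b f \sqrt{30} + 463 b = 463 b + b f \sqrt{30}$)
$245461 - z{\left(U,-478 \right)} = 245461 - - 478 \left(463 - 498 \sqrt{30}\right) = 245461 - \left(-221314 + 238044 \sqrt{30}\right) = 245461 + \left(221314 - 238044 \sqrt{30}\right) = 466775 - 238044 \sqrt{30}$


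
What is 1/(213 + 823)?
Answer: 1/1036 ≈ 0.00096525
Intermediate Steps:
1/(213 + 823) = 1/1036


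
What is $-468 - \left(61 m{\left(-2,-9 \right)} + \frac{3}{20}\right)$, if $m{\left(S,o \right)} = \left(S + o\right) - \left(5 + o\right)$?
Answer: $- \frac{823}{20} \approx -41.15$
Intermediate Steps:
$m{\left(S,o \right)} = -5 + S$
$-468 - \left(61 m{\left(-2,-9 \right)} + \frac{3}{20}\right) = -468 - \left(61 \left(-5 - 2\right) + \frac{3}{20}\right) = -468 - \left(61 \left(-7\right) + 3 \cdot \frac{1}{20}\right) = -468 - \left(-427 + \frac{3}{20}\right) = -468 - - \frac{8537}{20} = -468 + \frac{8537}{20} = - \frac{823}{20}$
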